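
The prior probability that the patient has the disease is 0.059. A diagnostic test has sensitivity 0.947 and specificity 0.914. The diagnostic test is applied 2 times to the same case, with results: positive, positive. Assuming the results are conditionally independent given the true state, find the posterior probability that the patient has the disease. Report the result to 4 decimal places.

Let H be the event that the patient has the disease; start with P(H) = 0.059. P('positive'|H) = 0.947, P('positive'|¬H) = 0.086.
Update on result 1 ('positive'): P(H) ← 0.947·0.0590 / (0.947·0.0590 + 0.086·0.9410) = 0.055873/0.13680 = 0.4084.
Update on result 2 ('positive'): P(H) ← 0.947·0.4084 / (0.947·0.4084 + 0.086·0.5916) = 0.38678/0.43766 = 0.8838.

Posterior P(H) ≈ 0.8838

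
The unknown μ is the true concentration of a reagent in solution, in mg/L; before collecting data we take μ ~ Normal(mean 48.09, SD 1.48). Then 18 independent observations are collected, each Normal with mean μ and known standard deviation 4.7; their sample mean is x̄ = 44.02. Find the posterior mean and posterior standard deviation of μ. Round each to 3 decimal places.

Posterior mean ≈ 45.481; posterior SD ≈ 0.887

Prior precision 1/τ₀² = 1/1.48² = 0.456538; data precision n/σ² = 18/4.7² = 0.814848.
Posterior precision = 0.456538 + 0.814848 = 1.27139, giving posterior SD = 1/√1.27139 = 0.887.
Posterior mean = (0.456538·48.09 + 0.814848·44.02) / 1.27139 = 45.481.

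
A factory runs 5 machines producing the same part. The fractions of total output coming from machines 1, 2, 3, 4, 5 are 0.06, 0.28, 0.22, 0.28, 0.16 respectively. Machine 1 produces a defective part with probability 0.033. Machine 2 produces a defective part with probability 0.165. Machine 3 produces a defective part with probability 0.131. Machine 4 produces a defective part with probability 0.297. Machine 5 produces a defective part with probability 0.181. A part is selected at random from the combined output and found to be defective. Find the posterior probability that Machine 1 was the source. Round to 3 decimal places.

Tabulate prior·likelihood by source: [1] prior 0.06, lik 0.033, product 0.001980; [2] prior 0.28, lik 0.165, product 0.04620; [3] prior 0.22, lik 0.131, product 0.02882; [4] prior 0.28, lik 0.297, product 0.08316; [5] prior 0.16, lik 0.181, product 0.02896.
Normalizing constant = 0.18912; the posterior for Machine 1 is its product over the sum, 0.001980/0.18912 = 0.010.

Posterior probability ≈ 0.010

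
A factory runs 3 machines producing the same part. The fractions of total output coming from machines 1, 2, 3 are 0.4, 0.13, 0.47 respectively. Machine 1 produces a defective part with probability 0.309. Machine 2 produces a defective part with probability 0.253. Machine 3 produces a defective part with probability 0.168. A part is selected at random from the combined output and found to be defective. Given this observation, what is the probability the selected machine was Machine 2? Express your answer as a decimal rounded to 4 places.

Posterior probability ≈ 0.1397

P(defective|M1) = 0.309; P(defective|M2) = 0.253; P(defective|M3) = 0.168.
Prior × likelihood for each source: 0.4·0.309=0.1236, 0.13·0.253=0.03289, 0.47·0.168=0.07896. Summing gives P(defective) = 0.23545.
P(Machine 2 | defective) = 0.03289 / 0.23545 = 0.1397.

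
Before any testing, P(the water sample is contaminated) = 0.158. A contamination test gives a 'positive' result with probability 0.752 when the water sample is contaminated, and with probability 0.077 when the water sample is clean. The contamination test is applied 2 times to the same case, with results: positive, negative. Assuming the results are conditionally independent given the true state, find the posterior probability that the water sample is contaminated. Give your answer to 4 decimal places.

With H the event that the water sample is contaminated, the joint likelihood of the observed sequence is P(data|H) = 0.752·0.248 = 0.18650 and P(data|¬H) = 0.077·0.923 = 0.071071.
Bayes: P(H|data) = 0.158·0.18650 / (0.158·0.18650 + 0.842·0.071071) = 0.029466/0.089308 = 0.3299.

Posterior P(H) ≈ 0.3299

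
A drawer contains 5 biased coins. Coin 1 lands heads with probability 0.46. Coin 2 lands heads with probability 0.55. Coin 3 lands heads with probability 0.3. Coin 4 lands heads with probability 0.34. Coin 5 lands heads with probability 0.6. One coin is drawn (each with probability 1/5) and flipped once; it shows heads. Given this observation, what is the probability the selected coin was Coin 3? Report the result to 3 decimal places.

P(heads|C1) = 0.46; P(heads|C2) = 0.55; P(heads|C3) = 0.3; P(heads|C4) = 0.34; P(heads|C5) = 0.6.
Prior × likelihood for each source: 0.2·0.46=0.09200, 0.2·0.55=0.1100, 0.2·0.3=0.06000, 0.2·0.34=0.06800, 0.2·0.6=0.1200. Summing gives P(heads) = 0.45000.
P(Coin 3 | heads) = 0.06000 / 0.45000 = 0.133.

Posterior probability ≈ 0.133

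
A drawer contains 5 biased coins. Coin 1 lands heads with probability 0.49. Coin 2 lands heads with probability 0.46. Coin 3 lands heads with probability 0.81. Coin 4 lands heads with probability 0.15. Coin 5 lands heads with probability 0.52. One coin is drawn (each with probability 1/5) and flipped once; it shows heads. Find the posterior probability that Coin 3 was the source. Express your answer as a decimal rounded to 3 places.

Tabulate prior·likelihood by source: [1] prior 0.2, lik 0.49, product 0.09800; [2] prior 0.2, lik 0.46, product 0.09200; [3] prior 0.2, lik 0.81, product 0.1620; [4] prior 0.2, lik 0.15, product 0.03000; [5] prior 0.2, lik 0.52, product 0.1040.
Normalizing constant = 0.48600; the posterior for Coin 3 is its product over the sum, 0.1620/0.48600 = 0.333.

Posterior probability ≈ 0.333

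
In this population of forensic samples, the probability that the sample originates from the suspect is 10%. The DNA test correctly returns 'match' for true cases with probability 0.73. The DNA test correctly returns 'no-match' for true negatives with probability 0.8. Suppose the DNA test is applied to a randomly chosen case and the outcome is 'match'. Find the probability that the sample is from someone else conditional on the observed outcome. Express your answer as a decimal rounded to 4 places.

Let H be the event that the sample originates from the suspect. P(H) = 0.1, so P(¬H) = 0.9. With E the 'match' result, P(E|H) = 0.73 and P(E|¬H) = 0.2.
P(E) = 0.73·0.1 + 0.2·0.9 = 0.073000 + 0.18000 = 0.25300.
By Bayes' theorem, P(H|E) = 0.073000 / 0.25300 = 0.2885. Hence P(¬H|E) = 1 − 0.2885 = 0.7115.

P(¬H | E) ≈ 0.7115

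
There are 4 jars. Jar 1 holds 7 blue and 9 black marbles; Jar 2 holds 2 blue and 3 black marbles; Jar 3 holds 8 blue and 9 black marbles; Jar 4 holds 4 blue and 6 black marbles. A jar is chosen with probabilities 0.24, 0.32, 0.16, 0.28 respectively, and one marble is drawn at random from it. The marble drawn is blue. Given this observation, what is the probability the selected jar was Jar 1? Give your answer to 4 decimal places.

Tabulate prior·likelihood by source: [1] prior 0.24, lik 0.4375, product 0.1050; [2] prior 0.32, lik 0.4, product 0.1280; [3] prior 0.16, lik 0.4706, product 0.07529; [4] prior 0.28, lik 0.4, product 0.1120.
Normalizing constant = 0.42029; the posterior for Jar 1 is its product over the sum, 0.1050/0.42029 = 0.2498.

Posterior probability ≈ 0.2498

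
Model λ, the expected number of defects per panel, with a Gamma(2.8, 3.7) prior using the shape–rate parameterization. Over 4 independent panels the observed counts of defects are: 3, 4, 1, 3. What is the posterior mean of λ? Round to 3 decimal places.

Posterior mean ≈ 1.792

Total count ∑xᵢ = 11 over n = 4 panels.
Gamma is conjugate to the Poisson likelihood: posterior is Gamma(shape = 2.8+11 = 13.8, rate = 3.7+4 = 7.7).
E[λ | data] = 13.8/7.7 = 1.792.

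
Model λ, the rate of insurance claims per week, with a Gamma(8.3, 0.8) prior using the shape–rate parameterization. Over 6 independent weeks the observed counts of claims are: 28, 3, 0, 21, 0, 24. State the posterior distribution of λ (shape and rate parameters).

The Poisson likelihood adds the total count to the shape and the number of exposure periods to the rate. Here ∑xᵢ = 76 and n = 6, so shape 8.3→84.3 and rate 0.8→6.8.

Posterior: Gamma(shape=84.3, rate=6.8)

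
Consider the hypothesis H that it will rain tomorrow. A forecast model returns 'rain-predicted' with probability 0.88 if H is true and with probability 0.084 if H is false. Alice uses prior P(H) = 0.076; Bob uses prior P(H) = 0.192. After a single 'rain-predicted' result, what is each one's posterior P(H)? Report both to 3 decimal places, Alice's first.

Alice: 0.463; Bob: 0.713

P('+'|H) = 0.88, P('+'|¬H) = 0.084.
Alice: numerator 0.88·0.076 = 0.066880; evidence = 0.066880+0.084·0.924 = 0.14450; posterior = 0.463.
Bob: numerator 0.88·0.192 = 0.16896; evidence = 0.16896+0.084·0.808 = 0.23683; posterior = 0.713.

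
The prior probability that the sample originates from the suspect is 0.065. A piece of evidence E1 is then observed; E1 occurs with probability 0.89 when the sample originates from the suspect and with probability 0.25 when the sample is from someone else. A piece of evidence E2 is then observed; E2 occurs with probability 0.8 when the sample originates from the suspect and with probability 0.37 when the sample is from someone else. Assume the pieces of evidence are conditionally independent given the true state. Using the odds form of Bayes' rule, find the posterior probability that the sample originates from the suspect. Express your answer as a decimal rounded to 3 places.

Prior odds = 0.065/(1−0.065) = 0.069519.
Likelihood ratio for E1 = 0.89/0.25 = 3.5600.
Likelihood ratio for E2 = 0.8/0.37 = 2.1622.
Posterior odds = prior odds × LR₁ × LR₂ = 0.53511.
Posterior probability = odds/(1+odds) = 0.53511/1.5351 = 0.349.

Posterior probability ≈ 0.349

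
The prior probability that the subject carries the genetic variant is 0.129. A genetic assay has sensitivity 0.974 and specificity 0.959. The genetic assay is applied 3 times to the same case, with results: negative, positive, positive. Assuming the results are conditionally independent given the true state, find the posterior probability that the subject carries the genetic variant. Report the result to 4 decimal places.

Let H be the event that the subject carries the genetic variant; start with P(H) = 0.129. P('positive'|H) = 0.974, P('positive'|¬H) = 0.041.
Update on result 1 ('negative'): P(H) ← 0.026·0.1290 / (0.026·0.1290 + 0.959·0.8710) = 0.0033540/0.83864 = 0.0040.
Update on result 2 ('positive'): P(H) ← 0.974·0.0040 / (0.974·0.0040 + 0.041·0.9960) = 0.0038953/0.044731 = 0.0871.
Update on result 3 ('positive'): P(H) ← 0.974·0.0871 / (0.974·0.0871 + 0.041·0.9129) = 0.084819/0.12225 = 0.6938.

Posterior P(H) ≈ 0.6938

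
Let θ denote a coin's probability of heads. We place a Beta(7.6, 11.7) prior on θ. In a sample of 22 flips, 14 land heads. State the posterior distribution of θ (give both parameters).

Posterior: Beta(21.6, 19.7)

The binomial likelihood is conjugate to the Beta prior: with 14 successes and 8 failures, the posterior is Beta(7.6+14, 11.7+8) = Beta(21.6, 19.7).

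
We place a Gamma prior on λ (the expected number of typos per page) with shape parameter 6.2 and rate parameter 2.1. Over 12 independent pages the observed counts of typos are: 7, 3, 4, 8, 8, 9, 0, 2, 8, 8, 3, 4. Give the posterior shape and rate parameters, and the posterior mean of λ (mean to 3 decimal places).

The Poisson likelihood adds the total count to the shape and the number of exposure periods to the rate. Here ∑xᵢ = 64 and n = 12, so shape 6.2→70.2 and rate 2.1→14.1.
Posterior mean = shape/rate = 70.2/14.1 = 4.979.

Posterior: Gamma(shape=70.2, rate=14.1); mean ≈ 4.979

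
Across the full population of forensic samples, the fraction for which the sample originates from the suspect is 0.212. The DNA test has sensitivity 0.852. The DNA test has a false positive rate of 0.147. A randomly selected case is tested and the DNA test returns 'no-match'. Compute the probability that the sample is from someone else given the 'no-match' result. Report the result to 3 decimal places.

P(¬H | E) ≈ 0.955

Write H for 'the sample originates from the suspect'. Prior odds H:¬H = 0.212/0.788 = 0.26904. For the 'no-match' outcome, the likelihood ratio is 0.148/0.853 = 0.17351.
Posterior odds = 0.26904 × 0.17351 = 0.046679, so P(H|E) = 0.046679/(1+0.046679) = 0.045. Then P(¬H|E) = 1 − 0.045 = 0.955.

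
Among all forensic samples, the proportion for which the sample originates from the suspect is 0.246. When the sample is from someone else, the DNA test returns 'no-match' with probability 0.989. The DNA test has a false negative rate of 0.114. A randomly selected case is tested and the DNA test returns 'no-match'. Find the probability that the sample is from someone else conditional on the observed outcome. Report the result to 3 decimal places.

Write H for 'the sample originates from the suspect'. Prior odds H:¬H = 0.246/0.754 = 0.32626. For the 'no-match' outcome, the likelihood ratio is 0.114/0.989 = 0.11527.
Posterior odds = 0.32626 × 0.11527 = 0.037607, so P(H|E) = 0.037607/(1+0.037607) = 0.036. Then P(¬H|E) = 1 − 0.036 = 0.964.

P(¬H | E) ≈ 0.964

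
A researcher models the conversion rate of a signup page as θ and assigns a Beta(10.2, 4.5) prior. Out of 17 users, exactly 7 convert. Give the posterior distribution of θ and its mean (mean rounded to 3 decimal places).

The binomial likelihood is conjugate to the Beta prior: with 7 successes and 10 failures, the posterior is Beta(10.2+7, 4.5+10) = Beta(17.2, 14.5).
E[θ | data] = 17.2/(17.2+14.5) = 0.543.

Posterior: Beta(17.2, 14.5); mean ≈ 0.543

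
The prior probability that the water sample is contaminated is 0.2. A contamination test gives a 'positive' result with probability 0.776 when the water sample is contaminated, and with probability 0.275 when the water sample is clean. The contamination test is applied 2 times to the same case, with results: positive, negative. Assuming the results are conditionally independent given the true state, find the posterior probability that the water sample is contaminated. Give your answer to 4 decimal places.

With H the event that the water sample is contaminated, the joint likelihood of the observed sequence is P(data|H) = 0.776·0.224 = 0.17382 and P(data|¬H) = 0.275·0.725 = 0.19937.
Bayes: P(H|data) = 0.2·0.17382 / (0.2·0.17382 + 0.8·0.19937) = 0.034765/0.19426 = 0.1790.

Posterior P(H) ≈ 0.1790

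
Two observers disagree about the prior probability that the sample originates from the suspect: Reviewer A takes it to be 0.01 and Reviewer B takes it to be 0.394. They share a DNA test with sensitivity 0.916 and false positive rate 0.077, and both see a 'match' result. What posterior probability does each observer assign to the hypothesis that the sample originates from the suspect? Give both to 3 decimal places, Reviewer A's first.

P('+'|H) = 0.916, P('+'|¬H) = 0.077.
Reviewer A: numerator 0.916·0.01 = 0.0091600; evidence = 0.0091600+0.077·0.99 = 0.085390; posterior = 0.107.
Reviewer B: numerator 0.916·0.394 = 0.36090; evidence = 0.36090+0.077·0.606 = 0.40757; posterior = 0.886.

Reviewer A: 0.107; Reviewer B: 0.886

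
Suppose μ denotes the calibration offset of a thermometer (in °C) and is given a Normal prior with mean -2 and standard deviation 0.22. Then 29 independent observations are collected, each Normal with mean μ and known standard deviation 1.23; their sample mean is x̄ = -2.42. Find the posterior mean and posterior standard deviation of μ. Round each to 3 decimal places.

Prior precision 1/τ₀² = 1/0.22² = 20.6612; data precision n/σ² = 29/1.23² = 19.1685.
Posterior precision = 20.6612 + 19.1685 = 39.8296, giving posterior SD = 1/√39.8296 = 0.158.
Posterior mean = (20.6612·-2 + 19.1685·-2.42) / 39.8296 = -2.202.

Posterior mean ≈ -2.202; posterior SD ≈ 0.158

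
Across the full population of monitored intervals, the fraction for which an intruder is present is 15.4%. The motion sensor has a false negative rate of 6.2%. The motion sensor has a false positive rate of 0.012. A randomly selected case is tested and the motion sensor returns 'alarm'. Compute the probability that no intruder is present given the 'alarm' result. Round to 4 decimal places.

P(¬H | E) ≈ 0.0657

Let H be the event that an intruder is present. P(H) = 0.154, so P(¬H) = 0.846. With E the 'alarm' result, P(E|H) = 0.938 and P(E|¬H) = 0.012.
P(E) = 0.938·0.154 + 0.012·0.846 = 0.14445 + 0.010152 = 0.15460.
By Bayes' theorem, P(H|E) = 0.14445 / 0.15460 = 0.9343. Hence P(¬H|E) = 1 − 0.9343 = 0.0657.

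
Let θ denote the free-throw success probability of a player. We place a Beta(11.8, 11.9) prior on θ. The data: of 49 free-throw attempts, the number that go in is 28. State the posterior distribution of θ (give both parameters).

The binomial likelihood is conjugate to the Beta prior: with 28 successes and 21 failures, the posterior is Beta(11.8+28, 11.9+21) = Beta(39.8, 32.9).

Posterior: Beta(39.8, 32.9)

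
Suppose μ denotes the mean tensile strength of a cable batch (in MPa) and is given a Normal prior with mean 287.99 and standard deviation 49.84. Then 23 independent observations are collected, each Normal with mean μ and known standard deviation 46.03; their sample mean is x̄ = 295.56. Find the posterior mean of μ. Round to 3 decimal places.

Prior precision 1/τ₀² = 1/49.84² = 0.00040257; data precision n/σ² = 23/46.03² = 0.0108554.
Posterior precision = 0.00040257 + 0.0108554 = 0.0112580.
Posterior mean = (0.00040257·287.99 + 0.0108554·295.56) / 0.0112580 = 295.289.

Posterior mean ≈ 295.289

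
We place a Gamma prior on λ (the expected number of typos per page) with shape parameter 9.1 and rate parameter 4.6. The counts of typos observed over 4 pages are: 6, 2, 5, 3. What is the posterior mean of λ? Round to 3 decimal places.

Posterior mean ≈ 2.919

Total count ∑xᵢ = 16 over n = 4 pages.
Gamma is conjugate to the Poisson likelihood: posterior is Gamma(shape = 9.1+16 = 25.1, rate = 4.6+4 = 8.6).
E[λ | data] = 25.1/8.6 = 2.919.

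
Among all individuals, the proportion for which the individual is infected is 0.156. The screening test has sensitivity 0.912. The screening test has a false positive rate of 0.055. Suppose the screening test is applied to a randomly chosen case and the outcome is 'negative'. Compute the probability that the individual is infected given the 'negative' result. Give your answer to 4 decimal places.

P(H | E) ≈ 0.0169

Let H be the event that the individual is infected. P(H) = 0.156, so P(¬H) = 0.844. With E the 'negative' result, P(E|H) = 0.088 and P(E|¬H) = 0.945.
P(E) = 0.088·0.156 + 0.945·0.844 = 0.013728 + 0.79758 = 0.81131.
By Bayes' theorem, P(H|E) = 0.013728 / 0.81131 = 0.0169.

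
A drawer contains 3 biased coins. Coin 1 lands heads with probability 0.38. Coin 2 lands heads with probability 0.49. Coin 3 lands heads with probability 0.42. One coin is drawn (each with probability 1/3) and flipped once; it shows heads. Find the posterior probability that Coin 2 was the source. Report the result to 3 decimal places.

Tabulate prior·likelihood by source: [1] prior 0.333333, lik 0.38, product 0.1267; [2] prior 0.333333, lik 0.49, product 0.1633; [3] prior 0.333333, lik 0.42, product 0.1400.
Normalizing constant = 0.43000; the posterior for Coin 2 is its product over the sum, 0.1633/0.43000 = 0.380.

Posterior probability ≈ 0.380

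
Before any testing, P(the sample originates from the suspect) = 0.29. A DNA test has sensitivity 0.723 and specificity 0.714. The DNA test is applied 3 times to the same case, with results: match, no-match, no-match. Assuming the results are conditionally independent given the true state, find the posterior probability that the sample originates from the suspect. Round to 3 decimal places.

Posterior P(H) ≈ 0.135

With H the event that the sample originates from the suspect, the joint likelihood of the observed sequence is P(data|H) = 0.723·0.277·0.277 = 0.055475 and P(data|¬H) = 0.286·0.714·0.714 = 0.14580.
Bayes: P(H|data) = 0.29·0.055475 / (0.29·0.055475 + 0.71·0.14580) = 0.016088/0.11961 = 0.1345.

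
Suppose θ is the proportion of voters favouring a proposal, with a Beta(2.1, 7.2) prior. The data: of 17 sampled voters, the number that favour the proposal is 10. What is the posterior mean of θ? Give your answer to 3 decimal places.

Posterior mean ≈ 0.460

The binomial likelihood is conjugate to the Beta prior: with 10 successes and 7 failures, the posterior is Beta(2.1+10, 7.2+7) = Beta(12.1, 14.2).
Posterior mean = α/(α+β) = 12.1/26.3 = 0.460.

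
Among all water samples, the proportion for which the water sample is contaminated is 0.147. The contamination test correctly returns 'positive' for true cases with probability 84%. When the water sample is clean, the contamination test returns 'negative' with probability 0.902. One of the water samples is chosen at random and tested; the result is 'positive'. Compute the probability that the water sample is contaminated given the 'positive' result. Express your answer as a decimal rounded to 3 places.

Write H for 'the water sample is contaminated'. Prior odds H:¬H = 0.147/0.853 = 0.17233. For the 'positive' outcome, the likelihood ratio is 0.84/0.098 = 8.5714.
Posterior odds = 0.17233 × 8.5714 = 1.4771, so P(H|E) = 1.4771/(1+1.4771) = 0.596.

P(H | E) ≈ 0.596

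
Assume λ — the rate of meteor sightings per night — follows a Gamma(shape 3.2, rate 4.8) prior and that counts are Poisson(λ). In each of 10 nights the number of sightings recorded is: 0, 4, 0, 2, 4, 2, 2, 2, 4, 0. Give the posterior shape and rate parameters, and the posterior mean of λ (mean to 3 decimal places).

Posterior: Gamma(shape=23.2, rate=14.8); mean ≈ 1.568

The Poisson likelihood adds the total count to the shape and the number of exposure periods to the rate. Here ∑xᵢ = 20 and n = 10, so shape 3.2→23.2 and rate 4.8→14.8.
Posterior mean = shape/rate = 23.2/14.8 = 1.568.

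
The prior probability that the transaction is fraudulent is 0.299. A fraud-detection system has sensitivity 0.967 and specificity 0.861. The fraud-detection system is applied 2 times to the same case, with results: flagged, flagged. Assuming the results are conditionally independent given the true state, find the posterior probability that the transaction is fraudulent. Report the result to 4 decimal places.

With H the event that the transaction is fraudulent, the joint likelihood of the observed sequence is P(data|H) = 0.967·0.967 = 0.93509 and P(data|¬H) = 0.139·0.139 = 0.019321.
Bayes: P(H|data) = 0.299·0.93509 / (0.299·0.93509 + 0.701·0.019321) = 0.27959/0.29314 = 0.9538.

Posterior P(H) ≈ 0.9538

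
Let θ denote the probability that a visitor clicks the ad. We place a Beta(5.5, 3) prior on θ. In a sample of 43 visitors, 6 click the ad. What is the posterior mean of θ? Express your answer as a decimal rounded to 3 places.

The binomial likelihood is conjugate to the Beta prior: with 6 successes and 37 failures, the posterior is Beta(5.5+6, 3+37) = Beta(11.5, 40).
Posterior mean = α/(α+β) = 11.5/51.5 = 0.223.

Posterior mean ≈ 0.223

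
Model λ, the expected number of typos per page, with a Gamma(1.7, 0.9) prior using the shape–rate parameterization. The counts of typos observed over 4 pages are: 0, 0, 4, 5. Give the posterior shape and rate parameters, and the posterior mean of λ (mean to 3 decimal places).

Total count ∑xᵢ = 9 over n = 4 pages.
Gamma is conjugate to the Poisson likelihood: posterior is Gamma(shape = 1.7+9 = 10.7, rate = 0.9+4 = 4.9).
Posterior mean = shape/rate = 10.7/4.9 = 2.184.

Posterior: Gamma(shape=10.7, rate=4.9); mean ≈ 2.184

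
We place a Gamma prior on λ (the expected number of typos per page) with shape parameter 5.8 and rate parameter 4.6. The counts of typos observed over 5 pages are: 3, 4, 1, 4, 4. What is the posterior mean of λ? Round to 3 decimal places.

Posterior mean ≈ 2.271

Total count ∑xᵢ = 16 over n = 5 pages.
Gamma is conjugate to the Poisson likelihood: posterior is Gamma(shape = 5.8+16 = 21.8, rate = 4.6+5 = 9.6).
Posterior mean = shape/rate = 21.8/9.6 = 2.271.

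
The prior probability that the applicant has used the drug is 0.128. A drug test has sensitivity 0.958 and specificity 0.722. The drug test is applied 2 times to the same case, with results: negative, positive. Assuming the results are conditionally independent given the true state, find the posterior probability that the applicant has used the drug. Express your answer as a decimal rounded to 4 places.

With H the event that the applicant has used the drug, the joint likelihood of the observed sequence is P(data|H) = 0.042·0.958 = 0.040236 and P(data|¬H) = 0.722·0.278 = 0.20072.
Bayes: P(H|data) = 0.128·0.040236 / (0.128·0.040236 + 0.872·0.20072) = 0.0051502/0.18017 = 0.0286.

Posterior P(H) ≈ 0.0286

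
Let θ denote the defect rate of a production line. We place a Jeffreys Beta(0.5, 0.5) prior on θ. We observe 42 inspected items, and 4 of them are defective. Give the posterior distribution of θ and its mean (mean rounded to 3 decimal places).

Observing 4 successes and 38 failures updates Beta(0.5, 0.5) by adding the success and failure counts to the two shape parameters: α = 0.5+4 = 4.5, β = 0.5+38 = 38.5.
Posterior mean = α/(α+β) = 4.5/43 = 0.105.

Posterior: Beta(4.5, 38.5); mean ≈ 0.105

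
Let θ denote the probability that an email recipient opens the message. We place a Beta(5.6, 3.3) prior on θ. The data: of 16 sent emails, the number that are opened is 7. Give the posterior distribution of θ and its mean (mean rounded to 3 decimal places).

Posterior: Beta(12.6, 12.3); mean ≈ 0.506

Observing 7 successes and 9 failures updates Beta(5.6, 3.3) by adding the success and failure counts to the two shape parameters: α = 5.6+7 = 12.6, β = 3.3+9 = 12.3.
E[θ | data] = 12.6/(12.6+12.3) = 0.506.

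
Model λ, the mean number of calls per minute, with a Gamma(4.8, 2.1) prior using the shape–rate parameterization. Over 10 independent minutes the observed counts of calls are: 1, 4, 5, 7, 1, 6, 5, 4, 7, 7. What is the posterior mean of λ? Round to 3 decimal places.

Total count ∑xᵢ = 47 over n = 10 minutes.
Gamma is conjugate to the Poisson likelihood: posterior is Gamma(shape = 4.8+47 = 51.8, rate = 2.1+10 = 12.1).
Posterior mean = shape/rate = 51.8/12.1 = 4.281.

Posterior mean ≈ 4.281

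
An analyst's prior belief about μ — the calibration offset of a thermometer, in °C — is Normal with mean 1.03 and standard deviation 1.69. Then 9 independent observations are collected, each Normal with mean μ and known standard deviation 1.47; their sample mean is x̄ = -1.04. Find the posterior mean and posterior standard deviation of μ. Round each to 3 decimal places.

Posterior mean ≈ -0.879; posterior SD ≈ 0.471

Prior precision 1/τ₀² = 1/1.69² = 0.350128; data precision n/σ² = 9/1.47² = 4.16493.
Posterior precision = 0.350128 + 4.16493 = 4.51506, giving posterior SD = 1/√4.51506 = 0.471.
Posterior mean = (0.350128·1.03 + 4.16493·-1.04) / 4.51506 = -0.879.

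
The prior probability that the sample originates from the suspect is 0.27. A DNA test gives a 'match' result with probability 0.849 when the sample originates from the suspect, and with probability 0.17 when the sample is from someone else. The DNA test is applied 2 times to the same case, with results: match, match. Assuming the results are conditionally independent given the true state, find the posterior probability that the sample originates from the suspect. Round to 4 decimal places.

Posterior P(H) ≈ 0.9022

Let H be the event that the sample originates from the suspect; start with P(H) = 0.27. P('match'|H) = 0.849, P('match'|¬H) = 0.17.
Update on result 1 ('match'): P(H) ← 0.849·0.2700 / (0.849·0.2700 + 0.17·0.7300) = 0.22923/0.35333 = 0.6488.
Update on result 2 ('match'): P(H) ← 0.849·0.6488 / (0.849·0.6488 + 0.17·0.3512) = 0.55081/0.61052 = 0.9022.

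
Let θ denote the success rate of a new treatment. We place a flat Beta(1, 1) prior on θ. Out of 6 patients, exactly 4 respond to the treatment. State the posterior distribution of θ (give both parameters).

Posterior: Beta(5, 3)

Observing 4 successes and 2 failures updates Beta(1, 1) by adding the success and failure counts to the two shape parameters: α = 1+4 = 5, β = 1+2 = 3.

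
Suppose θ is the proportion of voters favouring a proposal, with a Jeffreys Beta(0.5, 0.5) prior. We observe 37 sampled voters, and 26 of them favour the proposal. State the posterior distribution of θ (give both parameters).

Posterior: Beta(26.5, 11.5)

The binomial likelihood is conjugate to the Beta prior: with 26 successes and 11 failures, the posterior is Beta(0.5+26, 0.5+11) = Beta(26.5, 11.5).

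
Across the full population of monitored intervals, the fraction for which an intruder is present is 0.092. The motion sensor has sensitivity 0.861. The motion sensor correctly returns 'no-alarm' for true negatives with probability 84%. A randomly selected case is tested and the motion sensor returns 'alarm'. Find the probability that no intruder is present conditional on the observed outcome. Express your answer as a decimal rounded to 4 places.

P(¬H | E) ≈ 0.6472

Write H for 'an intruder is present'. Prior odds H:¬H = 0.092/0.908 = 0.10132. For the 'alarm' outcome, the likelihood ratio is 0.861/0.16 = 5.3812.
Posterior odds = 0.10132 × 5.3812 = 0.54524, so P(H|E) = 0.54524/(1+0.54524) = 0.3528. Then P(¬H|E) = 1 − 0.3528 = 0.6472.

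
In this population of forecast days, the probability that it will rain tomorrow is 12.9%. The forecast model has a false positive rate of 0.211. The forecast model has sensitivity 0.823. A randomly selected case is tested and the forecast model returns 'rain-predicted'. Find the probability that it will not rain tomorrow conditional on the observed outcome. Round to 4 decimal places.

Write H for 'it will rain tomorrow'. Prior odds H:¬H = 0.129/0.871 = 0.14811. For the 'rain-predicted' outcome, the likelihood ratio is 0.823/0.211 = 3.9005.
Posterior odds = 0.14811 × 3.9005 = 0.57768, so P(H|E) = 0.57768/(1+0.57768) = 0.3662. Then P(¬H|E) = 1 − 0.3662 = 0.6338.

P(¬H | E) ≈ 0.6338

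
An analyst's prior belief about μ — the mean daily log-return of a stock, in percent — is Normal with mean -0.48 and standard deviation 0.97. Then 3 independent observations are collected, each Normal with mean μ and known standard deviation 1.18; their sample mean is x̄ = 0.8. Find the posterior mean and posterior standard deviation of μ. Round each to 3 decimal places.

With known σ, the Normal prior is conjugate. Weight on the data is w = (n/σ²)/(n/σ² + 1/τ₀²) = 2.15455/(2.15455+1.06281) = 0.66966.
Posterior mean = w·x̄ + (1−w)·μ₀ = 0.66966·0.8 + 0.33034·-0.48 = 0.377. Posterior variance = 1/(2.15455+1.06281) = 0.310813, so SD = 0.558.

Posterior mean ≈ 0.377; posterior SD ≈ 0.558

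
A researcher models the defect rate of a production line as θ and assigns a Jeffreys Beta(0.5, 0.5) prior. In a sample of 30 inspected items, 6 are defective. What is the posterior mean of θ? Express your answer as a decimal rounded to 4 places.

Observing 6 successes and 24 failures updates Beta(0.5, 0.5) by adding the success and failure counts to the two shape parameters: α = 0.5+6 = 6.5, β = 0.5+24 = 24.5.
Posterior mean = α/(α+β) = 6.5/31 = 0.2097.

Posterior mean ≈ 0.2097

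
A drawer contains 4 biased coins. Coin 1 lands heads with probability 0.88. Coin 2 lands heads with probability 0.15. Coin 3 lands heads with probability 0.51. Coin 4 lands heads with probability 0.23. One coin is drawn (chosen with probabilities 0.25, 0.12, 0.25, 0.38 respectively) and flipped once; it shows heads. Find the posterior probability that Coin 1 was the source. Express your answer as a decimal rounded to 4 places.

P(heads|C1) = 0.88; P(heads|C2) = 0.15; P(heads|C3) = 0.51; P(heads|C4) = 0.23.
Prior × likelihood for each source: 0.25·0.88=0.2200, 0.12·0.15=0.01800, 0.25·0.51=0.1275, 0.38·0.23=0.08740. Summing gives P(heads) = 0.45290.
P(Coin 1 | heads) = 0.2200 / 0.45290 = 0.4858.

Posterior probability ≈ 0.4858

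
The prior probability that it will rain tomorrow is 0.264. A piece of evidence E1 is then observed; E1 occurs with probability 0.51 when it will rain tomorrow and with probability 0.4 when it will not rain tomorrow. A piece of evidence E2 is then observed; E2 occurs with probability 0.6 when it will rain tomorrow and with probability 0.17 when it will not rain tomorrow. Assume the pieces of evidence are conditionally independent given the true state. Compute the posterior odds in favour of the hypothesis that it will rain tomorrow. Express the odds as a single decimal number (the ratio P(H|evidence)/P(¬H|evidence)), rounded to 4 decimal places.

Posterior odds ≈ 1.6141

Prior odds = 0.264/(1−0.264) = 0.35870. In log-odds, ln(0.35870) = -1.0253.
Add log likelihood ratios: ln(1.2750) + ln(3.5294) = 1.5041.
Posterior log-odds = 0.47880, so posterior odds = exp(0.47880) = 1.6141.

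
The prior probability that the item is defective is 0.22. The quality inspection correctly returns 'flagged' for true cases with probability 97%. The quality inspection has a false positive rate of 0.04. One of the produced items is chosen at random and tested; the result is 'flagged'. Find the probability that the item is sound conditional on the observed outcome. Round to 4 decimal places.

Let H be the event that the item is defective. P(H) = 0.22, so P(¬H) = 0.78. With E the 'flagged' result, P(E|H) = 0.97 and P(E|¬H) = 0.04.
P(E) = 0.97·0.22 + 0.04·0.78 = 0.21340 + 0.031200 = 0.24460.
By Bayes' theorem, P(H|E) = 0.21340 / 0.24460 = 0.8724. Hence P(¬H|E) = 1 − 0.8724 = 0.1276.

P(¬H | E) ≈ 0.1276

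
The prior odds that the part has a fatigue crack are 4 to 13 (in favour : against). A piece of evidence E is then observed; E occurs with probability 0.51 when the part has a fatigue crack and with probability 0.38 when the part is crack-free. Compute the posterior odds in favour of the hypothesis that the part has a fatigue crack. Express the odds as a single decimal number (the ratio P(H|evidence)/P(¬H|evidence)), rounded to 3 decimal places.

Prior odds = 4/13 = 0.30769.
Likelihood ratio for E = 0.51/0.38 = 1.3421.
Posterior odds = prior odds × LR = 0.41296.

Posterior odds ≈ 0.413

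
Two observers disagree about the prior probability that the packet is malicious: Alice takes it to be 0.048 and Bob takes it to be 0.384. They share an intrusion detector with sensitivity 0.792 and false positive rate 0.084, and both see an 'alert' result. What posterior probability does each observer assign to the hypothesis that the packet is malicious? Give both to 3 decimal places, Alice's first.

Alice: 0.322; Bob: 0.855

P('+'|H) = 0.792, P('+'|¬H) = 0.084.
Alice: numerator 0.792·0.048 = 0.038016; evidence = 0.038016+0.084·0.952 = 0.11798; posterior = 0.322.
Bob: numerator 0.792·0.384 = 0.30413; evidence = 0.30413+0.084·0.616 = 0.35587; posterior = 0.855.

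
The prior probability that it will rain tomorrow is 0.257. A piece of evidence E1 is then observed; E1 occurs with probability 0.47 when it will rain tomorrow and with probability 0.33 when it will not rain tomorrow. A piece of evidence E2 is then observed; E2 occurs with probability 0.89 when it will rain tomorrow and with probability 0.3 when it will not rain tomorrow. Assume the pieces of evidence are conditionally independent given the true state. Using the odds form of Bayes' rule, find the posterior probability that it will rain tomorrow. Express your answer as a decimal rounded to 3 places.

Posterior probability ≈ 0.594

Prior odds = 0.257/(1−0.257) = 0.34590. In log-odds, ln(0.34590) = -1.0616.
Add log likelihood ratios: ln(1.4242) + ln(2.9667) = 1.4411.
Posterior log-odds = 0.37946, so posterior odds = exp(0.37946) = 1.4615. Converting, P(H|E) = 1.4615/2.4615 = 0.594.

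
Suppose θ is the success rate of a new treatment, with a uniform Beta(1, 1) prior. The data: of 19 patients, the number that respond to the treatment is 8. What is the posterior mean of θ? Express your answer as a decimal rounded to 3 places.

The binomial likelihood is conjugate to the Beta prior: with 8 successes and 11 failures, the posterior is Beta(1+8, 1+11) = Beta(9, 12).
E[θ | data] = 9/(9+12) = 0.429.

Posterior mean ≈ 0.429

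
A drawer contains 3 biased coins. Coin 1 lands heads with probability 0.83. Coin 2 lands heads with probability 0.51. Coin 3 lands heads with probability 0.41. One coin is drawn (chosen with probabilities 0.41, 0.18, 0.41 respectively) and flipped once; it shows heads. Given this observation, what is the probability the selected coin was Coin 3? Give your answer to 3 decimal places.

Tabulate prior·likelihood by source: [1] prior 0.41, lik 0.83, product 0.3403; [2] prior 0.18, lik 0.51, product 0.09180; [3] prior 0.41, lik 0.41, product 0.1681.
Normalizing constant = 0.60020; the posterior for Coin 3 is its product over the sum, 0.1681/0.60020 = 0.280.

Posterior probability ≈ 0.280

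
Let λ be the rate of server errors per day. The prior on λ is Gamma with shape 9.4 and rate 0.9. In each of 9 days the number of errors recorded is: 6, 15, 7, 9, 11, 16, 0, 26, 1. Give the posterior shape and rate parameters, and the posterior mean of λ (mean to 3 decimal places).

The Poisson likelihood adds the total count to the shape and the number of exposure periods to the rate. Here ∑xᵢ = 91 and n = 9, so shape 9.4→100.4 and rate 0.9→9.9.
E[λ | data] = 100.4/9.9 = 10.141.

Posterior: Gamma(shape=100.4, rate=9.9); mean ≈ 10.141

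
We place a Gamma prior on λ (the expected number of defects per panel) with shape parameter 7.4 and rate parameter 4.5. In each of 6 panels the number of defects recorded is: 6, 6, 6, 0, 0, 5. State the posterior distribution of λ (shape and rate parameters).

Posterior: Gamma(shape=30.4, rate=10.5)

Total count ∑xᵢ = 23 over n = 6 panels.
Gamma is conjugate to the Poisson likelihood: posterior is Gamma(shape = 7.4+23 = 30.4, rate = 4.5+6 = 10.5).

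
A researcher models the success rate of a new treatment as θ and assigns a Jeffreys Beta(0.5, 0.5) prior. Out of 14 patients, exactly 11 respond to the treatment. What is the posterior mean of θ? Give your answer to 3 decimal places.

Observing 11 successes and 3 failures updates Beta(0.5, 0.5) by adding the success and failure counts to the two shape parameters: α = 0.5+11 = 11.5, β = 0.5+3 = 3.5.
Posterior mean = α/(α+β) = 11.5/15 = 0.767.

Posterior mean ≈ 0.767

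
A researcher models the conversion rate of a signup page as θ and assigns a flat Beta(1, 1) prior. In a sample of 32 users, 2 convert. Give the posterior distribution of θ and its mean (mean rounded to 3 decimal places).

Observing 2 successes and 30 failures updates Beta(1, 1) by adding the success and failure counts to the two shape parameters: α = 1+2 = 3, β = 1+30 = 31.
Posterior mean = α/(α+β) = 3/34 = 0.088.

Posterior: Beta(3, 31); mean ≈ 0.088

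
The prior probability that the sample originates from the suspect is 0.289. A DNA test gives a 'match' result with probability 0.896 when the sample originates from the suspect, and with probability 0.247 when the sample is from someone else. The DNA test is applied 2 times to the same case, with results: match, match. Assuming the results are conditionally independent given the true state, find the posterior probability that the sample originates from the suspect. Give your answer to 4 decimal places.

Posterior P(H) ≈ 0.8425

Let H be the event that the sample originates from the suspect; start with P(H) = 0.289. P('match'|H) = 0.896, P('match'|¬H) = 0.247.
Update on result 1 ('match'): P(H) ← 0.896·0.2890 / (0.896·0.2890 + 0.247·0.7110) = 0.25894/0.43456 = 0.5959.
Update on result 2 ('match'): P(H) ← 0.896·0.5959 / (0.896·0.5959 + 0.247·0.4041) = 0.53390/0.63372 = 0.8425.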